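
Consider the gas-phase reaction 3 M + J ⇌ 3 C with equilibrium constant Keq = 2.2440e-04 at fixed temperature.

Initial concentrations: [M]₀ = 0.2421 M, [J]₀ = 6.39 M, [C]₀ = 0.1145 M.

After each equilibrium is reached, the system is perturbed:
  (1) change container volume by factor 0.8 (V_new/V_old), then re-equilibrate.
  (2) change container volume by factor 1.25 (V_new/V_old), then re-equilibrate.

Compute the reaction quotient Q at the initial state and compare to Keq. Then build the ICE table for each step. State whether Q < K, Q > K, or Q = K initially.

Q₀ = 0.01656; Q > K (proceeds reverse)

Q₀ = 0.01656 vs Keq = 2.2440e-04 ⇒ Q>K, reverse
Step 1:
                    M           J           C
  Initial      0.2421        6.39      0.1145
  Change      0.07832     0.02611    -0.07832
  Equil        0.3204       6.416     0.03618
  solve Keq expr → x = -0.02611; check Q = 2.2440e-04
Then change container volume by factor 0.8 (V_new/V_old).
Step 2:
                    M           J           C
  Initial      0.4005        8.02     0.04523
  Change    -0.003112   -0.001037    0.003112
  Equil        0.3974       8.019     0.04834
  solve Keq expr → x = 0.001037; check Q = 2.2440e-04
Then change container volume by factor 1.25 (V_new/V_old).
Step 3:
                    M           J           C
  Initial      0.3179       6.415     0.03867
  Change     0.002489  8.2978e-04   -0.002489
  Equil        0.3204       6.416     0.03618
  solve Keq expr → x = -8.2978e-04; check Q = 2.2440e-04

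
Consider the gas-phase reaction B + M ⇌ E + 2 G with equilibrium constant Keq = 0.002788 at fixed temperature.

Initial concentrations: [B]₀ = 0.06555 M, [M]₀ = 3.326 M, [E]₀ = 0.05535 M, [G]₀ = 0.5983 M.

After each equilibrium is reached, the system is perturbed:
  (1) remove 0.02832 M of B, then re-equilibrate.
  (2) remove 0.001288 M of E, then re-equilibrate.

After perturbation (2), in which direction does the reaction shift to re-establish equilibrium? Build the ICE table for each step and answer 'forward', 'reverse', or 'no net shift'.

Q₀ = 0.09088 vs Keq = 0.002788 ⇒ Q>K, reverse
Step 1:
                    B           M           E           G
  Initial     0.06555       3.326     0.05535      0.5983
  Change       0.0509      0.0509     -0.0509     -0.1018
  Equil        0.1165       3.377    0.004448      0.4965
  solve Keq expr → x = -0.0509; check Q = 0.002788
Then remove 0.02832 M of B.
Step 2:
                    B           M           E           G
  Initial     0.08813       3.377    0.004448      0.4965
  Change     0.001014    0.001014   -0.001014   -0.002028
  Equil       0.08915       3.378    0.003434      0.4945
  solve Keq expr → x = -0.001014; check Q = 0.002788
Then remove 0.001288 M of E.
Step 3:
                    B           M           E           G
  Initial     0.08915       3.378    0.002146      0.4945
  Change    -0.001207   -0.001207    0.001207    0.002415
  Equil       0.08794       3.377    0.003353      0.4969
  solve Keq expr → x = 0.001207; check Q = 0.002788

Direction: forward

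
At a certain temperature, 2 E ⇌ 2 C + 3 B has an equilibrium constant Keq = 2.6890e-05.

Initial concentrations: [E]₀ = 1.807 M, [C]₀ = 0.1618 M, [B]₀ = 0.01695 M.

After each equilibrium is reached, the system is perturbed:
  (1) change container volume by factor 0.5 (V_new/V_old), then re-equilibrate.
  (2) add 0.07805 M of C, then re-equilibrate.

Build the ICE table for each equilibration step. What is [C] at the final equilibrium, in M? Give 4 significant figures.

Q₀ = 3.9044e-08 vs Keq = 2.6890e-05 ⇒ Q<K, forward
Step 1:
                    E           C           B
  init          1.807      0.1618     0.01695
  Δ          -0.06615     0.06615     0.09923
  eq            1.741       0.228      0.1162
  solve Keq expr → x = 0.03308; check Q = 2.6890e-05
Then change container volume by factor 0.5 (V_new/V_old).
Step 2:
                    E           C           B
  init          3.482      0.4559      0.2324
  Δ            0.0676     -0.0676     -0.1014
  eq            3.549      0.3883       0.131
  solve Keq expr → x = -0.0338; check Q = 2.6890e-05
Then add 0.07805 M of C.
Step 3:
                    E           C           B
  init          3.549      0.4664       0.131
  Δ          0.008905   -0.008905    -0.01336
  eq            3.558      0.4575      0.1176
  solve Keq expr → x = -0.004453; check Q = 2.6890e-05

[C]_eq = 0.4575 M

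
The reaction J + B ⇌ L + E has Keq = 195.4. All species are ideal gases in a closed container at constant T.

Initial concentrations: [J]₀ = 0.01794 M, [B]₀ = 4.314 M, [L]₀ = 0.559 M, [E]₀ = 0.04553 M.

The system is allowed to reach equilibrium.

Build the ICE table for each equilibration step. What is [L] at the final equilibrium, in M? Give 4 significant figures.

Q₀ = 0.3289 vs Keq = 195.4 ⇒ Q<K, forward
Step 1:
                  J         B         L         E
  I         0.01794     4.314     0.559   0.04553
  C         -0.0179   -0.0179    0.0179    0.0179
  E       4.3588e-05     4.296    0.5769   0.06343
  solve Keq expr → x = 0.0179; check Q = 195.4

[L]_eq = 0.5769 M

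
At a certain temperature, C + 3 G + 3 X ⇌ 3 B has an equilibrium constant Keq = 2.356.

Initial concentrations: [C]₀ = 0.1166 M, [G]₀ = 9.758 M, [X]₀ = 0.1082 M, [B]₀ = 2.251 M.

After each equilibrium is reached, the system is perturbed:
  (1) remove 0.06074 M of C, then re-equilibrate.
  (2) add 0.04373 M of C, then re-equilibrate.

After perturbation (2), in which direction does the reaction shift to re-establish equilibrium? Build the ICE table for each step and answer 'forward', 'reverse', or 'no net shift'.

Q₀ = 83.11 vs Keq = 2.356 ⇒ Q>K, reverse
Step 1:
                    C           G           X           B
  Initial      0.1166       9.758      0.1082       2.251
  Change      0.05775      0.1732      0.1732     -0.1732
  Equil        0.1743       9.931      0.2814       2.078
  solve Keq expr → x = -0.05775; check Q = 2.356
Then remove 0.06074 M of C.
Step 2:
                    C           G           X           B
  Initial      0.1136       9.931      0.2814       2.078
  Change     0.009702     0.02911     0.02911    -0.02911
  Equil        0.1233        9.96      0.3106       2.049
  solve Keq expr → x = -0.009702; check Q = 2.356
Then add 0.04373 M of C.
Step 3:
                    C           G           X           B
  Initial       0.167        9.96      0.3106       2.049
  Change    -0.007322    -0.02197    -0.02197     0.02197
  Equil        0.1597       9.938      0.2886       2.071
  solve Keq expr → x = 0.007322; check Q = 2.356

Direction: forward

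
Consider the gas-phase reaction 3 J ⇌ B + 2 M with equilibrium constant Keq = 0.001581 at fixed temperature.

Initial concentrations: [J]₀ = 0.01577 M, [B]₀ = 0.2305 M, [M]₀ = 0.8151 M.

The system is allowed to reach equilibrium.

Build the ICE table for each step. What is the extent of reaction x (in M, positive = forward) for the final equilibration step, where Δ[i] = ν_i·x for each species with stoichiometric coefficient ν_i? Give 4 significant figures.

Q₀ = 3.9048e+04 vs Keq = 0.001581 ⇒ Q>K, reverse
Step 1:
                    J           B           M
  I           0.01577      0.2305      0.8151
  C            0.6794     -0.2265     -0.4529
  E            0.6951    0.004048      0.3622
  solve Keq expr → x = -0.2265; check Q = 0.001581

x = -0.2265 M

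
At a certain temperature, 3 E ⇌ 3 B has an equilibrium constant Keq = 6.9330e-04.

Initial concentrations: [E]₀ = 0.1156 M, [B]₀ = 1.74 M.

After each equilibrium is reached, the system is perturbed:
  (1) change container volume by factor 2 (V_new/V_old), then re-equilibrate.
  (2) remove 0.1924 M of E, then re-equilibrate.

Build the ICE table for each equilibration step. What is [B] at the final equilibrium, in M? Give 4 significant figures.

Q₀ = 3410 vs Keq = 6.9330e-04 ⇒ Q>K, reverse
Step 1:
                   E          B
  I           0.1156       1.74
  C            1.589     -1.589
  E            1.705     0.1509
  solve Keq expr → x = -0.5297; check Q = 6.9330e-04
Then change container volume by factor 2 (V_new/V_old).
Step 2:
                   E          B
  I           0.8524    0.07544
  C                0          0
  E           0.8524    0.07544
  solve Keq expr → x = 0; check Q = 6.9330e-04
Then remove 0.1924 M of E.
Step 3:
                   E          B
  I             0.66    0.07544
  C          0.01564   -0.01564
  E           0.6756     0.0598
  solve Keq expr → x = -0.005215; check Q = 6.9330e-04

[B]_eq = 0.0598 M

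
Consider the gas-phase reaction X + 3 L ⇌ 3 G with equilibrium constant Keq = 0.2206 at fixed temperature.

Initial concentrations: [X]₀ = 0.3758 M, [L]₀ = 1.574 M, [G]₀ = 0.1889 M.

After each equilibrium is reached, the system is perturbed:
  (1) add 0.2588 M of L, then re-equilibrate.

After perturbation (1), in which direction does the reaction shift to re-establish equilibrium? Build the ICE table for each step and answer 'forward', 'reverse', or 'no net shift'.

Q₀ = 0.0046 vs Keq = 0.2206 ⇒ Q<K, forward
Step 1:
                    X           L           G
  Initial      0.3758       1.574      0.1889
  Change      -0.1025     -0.3076      0.3076
  Equil        0.2733       1.266      0.4965
  solve Keq expr → x = 0.1025; check Q = 0.2206
Then add 0.2588 M of L.
Step 2:
                    X           L           G
  Initial      0.2733       1.525      0.4965
  Change     -0.02073     -0.0622      0.0622
  Equil        0.2525       1.463      0.5587
  solve Keq expr → x = 0.02073; check Q = 0.2206

Direction: forward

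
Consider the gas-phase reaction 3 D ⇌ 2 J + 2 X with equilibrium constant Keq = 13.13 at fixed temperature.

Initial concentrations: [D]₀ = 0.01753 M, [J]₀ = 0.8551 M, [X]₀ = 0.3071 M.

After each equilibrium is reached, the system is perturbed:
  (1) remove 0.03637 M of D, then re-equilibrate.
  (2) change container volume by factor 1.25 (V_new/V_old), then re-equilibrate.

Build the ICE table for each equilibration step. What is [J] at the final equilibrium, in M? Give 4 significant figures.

Q₀ = 1.2801e+04 vs Keq = 13.13 ⇒ Q>K, reverse
Step 1:
                  D         J         X
  init      0.01753    0.8551    0.3071
  Δ          0.1167  -0.07781  -0.07781
  eq         0.1342    0.7773    0.2293
  solve Keq expr → x = -0.0389; check Q = 13.13
Then remove 0.03637 M of D.
Step 2:
                  D         J         X
  init      0.09787    0.7773    0.2293
  Δ         0.02721  -0.01814  -0.01814
  eq         0.1251    0.7592    0.2112
  solve Keq expr → x = -0.00907; check Q = 13.13
Then change container volume by factor 1.25 (V_new/V_old).
Step 3:
                  D         J         X
  init       0.1001    0.6073    0.1689
  Δ       -0.005465  0.003644  0.003644
  eq         0.0946     0.611    0.1726
  solve Keq expr → x = 0.001822; check Q = 13.13

[J]_eq = 0.611 M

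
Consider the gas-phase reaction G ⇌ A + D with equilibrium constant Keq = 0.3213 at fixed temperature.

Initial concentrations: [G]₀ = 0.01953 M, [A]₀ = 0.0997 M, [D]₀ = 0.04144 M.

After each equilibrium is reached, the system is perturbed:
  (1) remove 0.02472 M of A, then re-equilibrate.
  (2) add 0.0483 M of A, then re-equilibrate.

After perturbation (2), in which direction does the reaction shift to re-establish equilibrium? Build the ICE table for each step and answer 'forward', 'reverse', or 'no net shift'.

Q₀ = 0.2115 vs Keq = 0.3213 ⇒ Q<K, forward
Step 1:
                   G          A          D
  init       0.01953     0.0997    0.04144
  Δ        -0.004589   0.004589   0.004589
  eq         0.01494     0.1043    0.04603
  solve Keq expr → x = 0.004589; check Q = 0.3213
Then remove 0.02472 M of A.
Step 2:
                   G          A          D
  init       0.01494    0.07957    0.04603
  Δ        -0.002532   0.002532   0.002532
  eq         0.01241     0.0821    0.04856
  solve Keq expr → x = 0.002532; check Q = 0.3213
Then add 0.0483 M of A.
Step 3:
                   G          A          D
  init       0.01241     0.1304    0.04856
  Δ         0.004733  -0.004733  -0.004733
  eq         0.01714     0.1257    0.04383
  solve Keq expr → x = -0.004733; check Q = 0.3213

Direction: reverse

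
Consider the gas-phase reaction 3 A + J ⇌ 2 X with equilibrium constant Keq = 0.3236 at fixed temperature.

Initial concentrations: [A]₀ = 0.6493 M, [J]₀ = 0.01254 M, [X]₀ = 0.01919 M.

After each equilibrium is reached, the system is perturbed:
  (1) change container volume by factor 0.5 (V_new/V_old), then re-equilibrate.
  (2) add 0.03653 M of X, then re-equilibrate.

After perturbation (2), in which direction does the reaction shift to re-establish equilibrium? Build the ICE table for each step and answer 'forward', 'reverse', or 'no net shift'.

Direction: reverse

Q₀ = 0.1073 vs Keq = 0.3236 ⇒ Q<K, forward
Step 1:
                    A           J           X
  Initial      0.6493     0.01254     0.01919
  Change     -0.01164   -0.003881    0.007763
  Equil        0.6377    0.008659     0.02695
  solve Keq expr → x = 0.003881; check Q = 0.3236
Then change container volume by factor 0.5 (V_new/V_old).
Step 2:
                    A           J           X
  Initial       1.275     0.01732     0.05391
  Change      -0.0272   -0.009068     0.01814
  Equil         1.248    0.008249     0.07204
  solve Keq expr → x = 0.009068; check Q = 0.3236
Then add 0.03653 M of X.
Step 3:
                    A           J           X
  Initial       1.248    0.008249      0.1086
  Change      0.01791    0.005971    -0.01194
  Equil         1.266     0.01422     0.09663
  solve Keq expr → x = -0.005971; check Q = 0.3236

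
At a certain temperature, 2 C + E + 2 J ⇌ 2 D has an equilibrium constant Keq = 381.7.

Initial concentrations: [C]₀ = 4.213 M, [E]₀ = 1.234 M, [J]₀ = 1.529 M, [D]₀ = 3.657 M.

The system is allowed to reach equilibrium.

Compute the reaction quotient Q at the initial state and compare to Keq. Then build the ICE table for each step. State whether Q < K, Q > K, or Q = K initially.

Q₀ = 0.2612 vs Keq = 381.7 ⇒ Q<K, forward
Step 1:
                    C           E           J           D
  Initial       4.213       1.234       1.529       3.657
  Change       -1.403     -0.7014      -1.403       1.403
  Equil          2.81      0.5326      0.1263        5.06
  solve Keq expr → x = 0.7014; check Q = 381.7

Q₀ = 0.2612; Q < K (proceeds forward)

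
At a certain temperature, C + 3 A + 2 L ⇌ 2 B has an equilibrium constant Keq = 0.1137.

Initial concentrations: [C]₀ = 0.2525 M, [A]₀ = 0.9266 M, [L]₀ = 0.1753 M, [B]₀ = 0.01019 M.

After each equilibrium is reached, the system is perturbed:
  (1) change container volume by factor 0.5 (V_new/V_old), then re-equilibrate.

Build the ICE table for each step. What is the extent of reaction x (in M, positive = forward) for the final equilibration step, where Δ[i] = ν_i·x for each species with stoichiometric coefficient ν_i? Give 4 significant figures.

x = 0.0386 M

Q₀ = 0.01682 vs Keq = 0.1137 ⇒ Q<K, forward
Step 1:
                   C          A          L          B
  Initial     0.2525     0.9266     0.1753    0.01019
  Change   -0.006606   -0.01982   -0.01321    0.01321
  Equil       0.2459     0.9068     0.1621     0.0234
  solve Keq expr → x = 0.006606; check Q = 0.1137
Then change container volume by factor 0.5 (V_new/V_old).
Step 2:
                   C          A          L          B
  Initial     0.4918      1.814     0.3242     0.0468
  Change     -0.0386    -0.1158   -0.07721    0.07721
  Equil       0.4532      1.698      0.247      0.124
  solve Keq expr → x = 0.0386; check Q = 0.1137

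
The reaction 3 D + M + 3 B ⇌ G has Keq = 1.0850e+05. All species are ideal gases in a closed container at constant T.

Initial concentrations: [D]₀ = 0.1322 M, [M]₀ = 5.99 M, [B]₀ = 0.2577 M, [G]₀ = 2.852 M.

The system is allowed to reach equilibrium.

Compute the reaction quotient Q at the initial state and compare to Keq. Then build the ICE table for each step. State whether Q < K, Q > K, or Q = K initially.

Q₀ = 1.2042e+04; Q < K (proceeds forward)

Q₀ = 1.2042e+04 vs Keq = 1.0850e+05 ⇒ Q<K, forward
Step 1:
                   D          M          B          G
  init        0.1322       5.99     0.2577      2.852
  Δ         -0.05227   -0.01742   -0.05227    0.01742
  eq         0.07993      5.973     0.2054      2.869
  solve Keq expr → x = 0.01742; check Q = 1.0850e+05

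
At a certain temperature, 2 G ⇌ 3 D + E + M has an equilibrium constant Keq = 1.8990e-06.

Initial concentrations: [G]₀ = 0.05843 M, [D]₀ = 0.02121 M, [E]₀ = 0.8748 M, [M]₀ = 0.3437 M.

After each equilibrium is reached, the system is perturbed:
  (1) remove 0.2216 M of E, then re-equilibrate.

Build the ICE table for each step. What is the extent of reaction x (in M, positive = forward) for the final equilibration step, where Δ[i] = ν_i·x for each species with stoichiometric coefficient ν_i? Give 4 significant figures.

Q₀ = 8.4031e-04 vs Keq = 1.8990e-06 ⇒ Q>K, reverse
Step 1:
                  G         D         E         M
  I         0.05843   0.02121    0.8748    0.3437
  C         0.01202  -0.01803  -0.00601  -0.00601
  E         0.07045  0.003179    0.8688    0.3377
  solve Keq expr → x = -0.00601; check Q = 1.8990e-06
Then remove 0.2216 M of E.
Step 2:
                  G         D         E         M
  I         0.07045  0.003179    0.6472    0.3377
  C       -2.1347e-04 3.2021e-04 1.0674e-04 1.0674e-04
  E         0.07024  0.003499    0.6473    0.3378
  solve Keq expr → x = 1.0674e-04; check Q = 1.8990e-06

x = 1.0674e-04 M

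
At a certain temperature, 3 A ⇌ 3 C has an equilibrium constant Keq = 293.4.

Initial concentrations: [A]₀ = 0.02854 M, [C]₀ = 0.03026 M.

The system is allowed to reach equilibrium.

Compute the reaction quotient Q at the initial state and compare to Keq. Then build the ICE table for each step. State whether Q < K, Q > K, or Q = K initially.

Q₀ = 1.192; Q < K (proceeds forward)

Q₀ = 1.192 vs Keq = 293.4 ⇒ Q<K, forward
Step 1:
                    A           C
  Initial     0.02854     0.03026
  Change     -0.02085     0.02085
  Equil      0.007691     0.05111
  solve Keq expr → x = 0.00695; check Q = 293.4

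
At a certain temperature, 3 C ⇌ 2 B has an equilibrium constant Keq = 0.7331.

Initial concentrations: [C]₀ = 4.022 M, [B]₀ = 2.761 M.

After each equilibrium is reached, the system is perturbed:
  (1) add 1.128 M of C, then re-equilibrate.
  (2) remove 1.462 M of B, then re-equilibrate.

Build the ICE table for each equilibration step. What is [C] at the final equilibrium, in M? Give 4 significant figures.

[C]_eq = 2.381 M

Q₀ = 0.1172 vs Keq = 0.7331 ⇒ Q<K, forward
Step 1:
                   C          B
  init         4.022      2.761
  Δ           -1.379      0.919
  eq           2.643       3.68
  solve Keq expr → x = 0.4595; check Q = 0.7331
Then add 1.128 M of C.
Step 2:
                   C          B
  init         3.771       3.68
  Δ          -0.8601     0.5734
  eq           2.911      4.253
  solve Keq expr → x = 0.2867; check Q = 0.7331
Then remove 1.462 M of B.
Step 3:
                   C          B
  init         2.911      2.791
  Δ          -0.5307     0.3538
  eq           2.381      3.145
  solve Keq expr → x = 0.1769; check Q = 0.7331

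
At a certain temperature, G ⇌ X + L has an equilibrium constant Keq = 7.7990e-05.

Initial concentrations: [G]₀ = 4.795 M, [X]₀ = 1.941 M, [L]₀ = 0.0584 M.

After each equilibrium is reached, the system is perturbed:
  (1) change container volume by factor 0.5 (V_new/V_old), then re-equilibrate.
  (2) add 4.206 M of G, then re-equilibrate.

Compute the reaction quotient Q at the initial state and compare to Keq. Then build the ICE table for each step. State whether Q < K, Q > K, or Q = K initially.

Q₀ = 0.02364; Q > K (proceeds reverse)

Q₀ = 0.02364 vs Keq = 7.7990e-05 ⇒ Q>K, reverse
Step 1:
                   G          X          L
  Initial      4.795      1.941     0.0584
  Change      0.0582    -0.0582    -0.0582
  Equil        4.853      1.883 2.0103e-04
  solve Keq expr → x = -0.0582; check Q = 7.7990e-05
Then change container volume by factor 0.5 (V_new/V_old).
Step 2:
                   G          X          L
  Initial      9.706      3.766 4.0206e-04
  Change  2.0102e-04 -2.0102e-04 -2.0102e-04
  Equil        9.707      3.765 2.0105e-04
  solve Keq expr → x = -2.0102e-04; check Q = 7.7990e-05
Then add 4.206 M of G.
Step 3:
                   G          X          L
  Initial      13.91      3.765 2.0105e-04
  Change  -8.7107e-05 8.7107e-05 8.7107e-05
  Equil        13.91      3.765 2.8815e-04
  solve Keq expr → x = 8.7107e-05; check Q = 7.7990e-05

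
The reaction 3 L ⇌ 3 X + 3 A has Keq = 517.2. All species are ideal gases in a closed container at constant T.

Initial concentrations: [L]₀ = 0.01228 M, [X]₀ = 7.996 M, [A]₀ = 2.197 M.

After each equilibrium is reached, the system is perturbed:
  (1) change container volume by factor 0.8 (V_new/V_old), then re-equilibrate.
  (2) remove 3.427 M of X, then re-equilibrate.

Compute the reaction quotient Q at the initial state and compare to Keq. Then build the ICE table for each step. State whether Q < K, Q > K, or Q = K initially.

Q₀ = 2.9276e+09; Q > K (proceeds reverse)

Q₀ = 2.9276e+09 vs Keq = 517.2 ⇒ Q>K, reverse
Step 1:
                   L          X          A
  init       0.01228      7.996      2.197
  Δ            1.015     -1.015     -1.015
  eq           1.028      6.981      1.182
  solve Keq expr → x = -0.3384; check Q = 517.2
Then change container volume by factor 0.8 (V_new/V_old).
Step 2:
                   L          X          A
  init         1.285      8.726      1.477
  Δ           0.1425    -0.1425    -0.1425
  eq           1.427      8.583      1.335
  solve Keq expr → x = -0.04751; check Q = 517.2
Then remove 3.427 M of X.
Step 3:
                   L          X          A
  init         1.427      5.156      1.335
  Δ          -0.3085     0.3085     0.3085
  eq           1.119      5.465      1.643
  solve Keq expr → x = 0.1028; check Q = 517.2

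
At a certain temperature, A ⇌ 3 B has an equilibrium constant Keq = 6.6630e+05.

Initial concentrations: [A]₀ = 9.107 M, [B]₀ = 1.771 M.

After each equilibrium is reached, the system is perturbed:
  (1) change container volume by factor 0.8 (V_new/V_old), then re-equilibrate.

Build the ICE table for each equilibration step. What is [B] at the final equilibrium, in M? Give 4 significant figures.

[B]_eq = 36.15 M

Q₀ = 0.6099 vs Keq = 6.6630e+05 ⇒ Q<K, forward
Step 1:
                   A          B
  Initial      9.107      1.771
  Change       -9.07      27.21
  Equil      0.03654      28.98
  solve Keq expr → x = 9.07; check Q = 6.6630e+05
Then change container volume by factor 0.8 (V_new/V_old).
Step 2:
                   A          B
  Initial    0.04567      36.23
  Change     0.02524   -0.07573
  Equil      0.07091      36.15
  solve Keq expr → x = -0.02524; check Q = 6.6630e+05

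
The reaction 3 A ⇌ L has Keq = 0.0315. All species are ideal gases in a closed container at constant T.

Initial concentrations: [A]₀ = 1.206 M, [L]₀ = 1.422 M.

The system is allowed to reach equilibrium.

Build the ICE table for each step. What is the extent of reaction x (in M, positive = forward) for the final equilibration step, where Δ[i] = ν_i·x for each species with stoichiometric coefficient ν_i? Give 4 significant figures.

Q₀ = 0.8107 vs Keq = 0.0315 ⇒ Q>K, reverse
Step 1:
                    A           L
  Initial       1.206       1.422
  Change        1.771     -0.5905
  Equil         2.977      0.8315
  solve Keq expr → x = -0.5905; check Q = 0.0315

x = -0.5905 M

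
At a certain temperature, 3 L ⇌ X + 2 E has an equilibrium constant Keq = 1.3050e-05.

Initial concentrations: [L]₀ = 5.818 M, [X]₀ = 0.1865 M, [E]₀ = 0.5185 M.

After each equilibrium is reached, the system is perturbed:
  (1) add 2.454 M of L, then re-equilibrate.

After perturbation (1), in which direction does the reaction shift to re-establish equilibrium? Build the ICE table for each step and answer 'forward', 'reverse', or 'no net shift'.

Q₀ = 2.5460e-04 vs Keq = 1.3050e-05 ⇒ Q>K, reverse
Step 1:
                  L         X         E
  Initial     5.818    0.1865    0.5185
  Change     0.4059   -0.1353   -0.2706
  Equil       6.224    0.0512    0.2479
  solve Keq expr → x = -0.1353; check Q = 1.3050e-05
Then add 2.454 M of L.
Step 2:
                  L         X         E
  Initial     8.678    0.0512    0.2479
  Change    -0.0982   0.03273   0.06547
  Equil        8.58   0.08393    0.3134
  solve Keq expr → x = 0.03273; check Q = 1.3050e-05

Direction: forward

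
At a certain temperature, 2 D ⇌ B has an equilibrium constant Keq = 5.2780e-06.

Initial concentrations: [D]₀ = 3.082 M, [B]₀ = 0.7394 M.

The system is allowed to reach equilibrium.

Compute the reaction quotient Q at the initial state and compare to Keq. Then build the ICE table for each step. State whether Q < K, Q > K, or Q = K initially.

Q₀ = 0.07784 vs Keq = 5.2780e-06 ⇒ Q>K, reverse
Step 1:
                    D           B
  I             3.082      0.7394
  C             1.479     -0.7393
  E             4.561  1.0978e-04
  solve Keq expr → x = -0.7393; check Q = 5.2780e-06

Q₀ = 0.07784; Q > K (proceeds reverse)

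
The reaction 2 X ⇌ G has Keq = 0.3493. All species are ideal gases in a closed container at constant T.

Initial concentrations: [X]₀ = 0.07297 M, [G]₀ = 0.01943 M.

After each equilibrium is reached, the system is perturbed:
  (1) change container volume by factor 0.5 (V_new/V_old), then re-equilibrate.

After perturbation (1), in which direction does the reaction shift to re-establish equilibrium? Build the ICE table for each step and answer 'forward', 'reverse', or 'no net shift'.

Direction: forward

Q₀ = 3.649 vs Keq = 0.3493 ⇒ Q>K, reverse
Step 1:
                    X           G
  Initial     0.07297     0.01943
  Change      0.03127    -0.01563
  Equil        0.1042    0.003795
  solve Keq expr → x = -0.01563; check Q = 0.3493
Then change container volume by factor 0.5 (V_new/V_old).
Step 2:
                    X           G
  Initial      0.2085    0.007591
  Change     -0.01183    0.005916
  Equil        0.1966     0.01351
  solve Keq expr → x = 0.005916; check Q = 0.3493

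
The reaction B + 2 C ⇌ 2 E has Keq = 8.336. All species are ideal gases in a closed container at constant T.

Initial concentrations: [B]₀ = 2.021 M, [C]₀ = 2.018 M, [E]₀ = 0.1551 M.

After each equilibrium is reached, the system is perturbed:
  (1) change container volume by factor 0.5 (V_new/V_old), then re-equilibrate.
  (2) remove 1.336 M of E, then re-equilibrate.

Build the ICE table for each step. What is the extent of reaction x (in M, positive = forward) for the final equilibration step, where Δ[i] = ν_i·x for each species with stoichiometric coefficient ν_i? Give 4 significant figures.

Q₀ = 0.002923 vs Keq = 8.336 ⇒ Q<K, forward
Step 1:
                  B         C         E
  init        2.021     2.018    0.1551
  Δ         -0.7534    -1.507     1.507
  eq          1.268    0.5112     1.662
  solve Keq expr → x = 0.7534; check Q = 8.336
Then change container volume by factor 0.5 (V_new/V_old).
Step 2:
                  B         C         E
  init        2.535     1.022     3.324
  Δ         -0.1155    -0.231     0.231
  eq           2.42    0.7915     3.555
  solve Keq expr → x = 0.1155; check Q = 8.336
Then remove 1.336 M of E.
Step 3:
                  B         C         E
  init         2.42    0.7915     2.219
  Δ         -0.1161   -0.2322    0.2322
  eq          2.304    0.5593     2.451
  solve Keq expr → x = 0.1161; check Q = 8.336

x = 0.1161 M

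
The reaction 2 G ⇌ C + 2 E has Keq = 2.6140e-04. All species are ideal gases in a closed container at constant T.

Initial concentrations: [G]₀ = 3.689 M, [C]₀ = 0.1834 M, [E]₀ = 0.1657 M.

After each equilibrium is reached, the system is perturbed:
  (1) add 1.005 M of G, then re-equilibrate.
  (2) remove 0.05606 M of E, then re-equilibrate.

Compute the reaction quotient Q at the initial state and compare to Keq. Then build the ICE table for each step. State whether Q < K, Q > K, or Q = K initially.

Q₀ = 3.7002e-04; Q > K (proceeds reverse)

Q₀ = 3.7002e-04 vs Keq = 2.6140e-04 ⇒ Q>K, reverse
Step 1:
                    G           C           E
  Initial       3.689      0.1834      0.1657
  Change      0.02136    -0.01068    -0.02136
  Equil          3.71      0.1727      0.1443
  solve Keq expr → x = -0.01068; check Q = 2.6140e-04
Then add 1.005 M of G.
Step 2:
                    G           C           E
  Initial       4.715      0.1727      0.1443
  Change     -0.03039      0.0152     0.03039
  Equil         4.685      0.1879      0.1747
  solve Keq expr → x = 0.0152; check Q = 2.6140e-04
Then remove 0.05606 M of E.
Step 3:
                    G           C           E
  Initial       4.685      0.1879      0.1187
  Change     -0.04489     0.02245     0.04489
  Equil          4.64      0.2104      0.1636
  solve Keq expr → x = 0.02245; check Q = 2.6140e-04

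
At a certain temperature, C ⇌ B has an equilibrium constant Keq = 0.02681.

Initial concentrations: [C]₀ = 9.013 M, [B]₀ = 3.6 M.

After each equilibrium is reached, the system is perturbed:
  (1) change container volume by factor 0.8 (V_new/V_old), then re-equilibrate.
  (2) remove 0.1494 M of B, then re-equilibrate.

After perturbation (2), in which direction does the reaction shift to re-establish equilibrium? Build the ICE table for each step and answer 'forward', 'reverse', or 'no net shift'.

Direction: forward

Q₀ = 0.3994 vs Keq = 0.02681 ⇒ Q>K, reverse
Step 1:
                   C          B
  init         9.013        3.6
  Δ            3.271     -3.271
  eq           12.28     0.3293
  solve Keq expr → x = -3.271; check Q = 0.02681
Then change container volume by factor 0.8 (V_new/V_old).
Step 2:
                   C          B
  init         15.35     0.4117
  Δ                0          0
  eq           15.35     0.4117
  solve Keq expr → x = 0; check Q = 0.02681
Then remove 0.1494 M of B.
Step 3:
                   C          B
  init         15.35     0.2623
  Δ          -0.1455     0.1455
  eq           15.21     0.4078
  solve Keq expr → x = 0.1455; check Q = 0.02681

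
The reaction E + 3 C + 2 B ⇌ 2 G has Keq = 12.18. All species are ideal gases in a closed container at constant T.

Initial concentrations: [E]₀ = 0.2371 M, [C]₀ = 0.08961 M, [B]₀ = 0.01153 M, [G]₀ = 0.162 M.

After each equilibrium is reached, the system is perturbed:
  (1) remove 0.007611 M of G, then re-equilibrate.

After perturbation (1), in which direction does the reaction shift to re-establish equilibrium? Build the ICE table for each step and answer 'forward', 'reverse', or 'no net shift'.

Q₀ = 1.1571e+06 vs Keq = 12.18 ⇒ Q>K, reverse
Step 1:
                  E         C         B         G
  Initial    0.2371   0.08961   0.01153     0.162
  Change    0.06218    0.1865    0.1244   -0.1244
  Equil      0.2993    0.2761    0.1359   0.03765
  solve Keq expr → x = -0.06218; check Q = 12.18
Then remove 0.007611 M of G.
Step 2:
                  E         C         B         G
  Initial    0.2993    0.2761    0.1359   0.03004
  Change  -0.002378 -0.007134 -0.004756  0.004756
  Equil      0.2969     0.269    0.1311   0.03479
  solve Keq expr → x = 0.002378; check Q = 12.18

Direction: forward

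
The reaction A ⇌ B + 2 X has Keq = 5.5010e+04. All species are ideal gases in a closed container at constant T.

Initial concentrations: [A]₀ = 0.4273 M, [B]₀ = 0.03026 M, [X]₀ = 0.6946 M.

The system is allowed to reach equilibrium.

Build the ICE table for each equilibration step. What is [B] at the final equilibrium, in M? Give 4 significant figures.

[B]_eq = 0.4575 M

Q₀ = 0.03417 vs Keq = 5.5010e+04 ⇒ Q<K, forward
Step 1:
                   A          B          X
  Initial     0.4273    0.03026     0.6946
  Change     -0.4273     0.4273     0.8546
  Equil   1.9961e-05     0.4575      1.549
  solve Keq expr → x = 0.4273; check Q = 5.5010e+04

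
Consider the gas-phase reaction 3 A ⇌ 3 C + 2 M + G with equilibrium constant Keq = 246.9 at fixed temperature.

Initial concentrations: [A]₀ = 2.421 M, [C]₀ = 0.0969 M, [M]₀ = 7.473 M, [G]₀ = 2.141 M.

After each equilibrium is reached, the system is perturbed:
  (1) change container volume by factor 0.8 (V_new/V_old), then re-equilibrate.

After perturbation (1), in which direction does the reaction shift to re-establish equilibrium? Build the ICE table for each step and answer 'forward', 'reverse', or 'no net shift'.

Direction: reverse

Q₀ = 0.007666 vs Keq = 246.9 ⇒ Q<K, forward
Step 1:
                  A         C         M         G
  init        2.421    0.0969     7.473     2.141
  Δ          -1.233     1.233    0.8223    0.4112
  eq          1.188      1.33     8.295     2.552
  solve Keq expr → x = 0.4112; check Q = 246.9
Then change container volume by factor 0.8 (V_new/V_old).
Step 2:
                  A         C         M         G
  init        1.484     1.663     10.37      3.19
  Δ          0.1653   -0.1653   -0.1102  -0.05508
  eq           1.65     1.498     10.26     3.135
  solve Keq expr → x = -0.05508; check Q = 246.9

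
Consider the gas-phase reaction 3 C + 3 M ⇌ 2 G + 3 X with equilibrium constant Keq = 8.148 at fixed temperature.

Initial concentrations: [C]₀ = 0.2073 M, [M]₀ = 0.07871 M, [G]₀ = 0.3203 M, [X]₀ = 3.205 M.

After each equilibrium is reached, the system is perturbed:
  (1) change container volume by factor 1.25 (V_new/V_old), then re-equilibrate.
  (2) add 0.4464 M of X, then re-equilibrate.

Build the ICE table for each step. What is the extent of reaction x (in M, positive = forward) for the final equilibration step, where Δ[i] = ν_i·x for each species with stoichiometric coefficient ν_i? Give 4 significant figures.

x = -0.004403 M

Q₀ = 7.7752e+05 vs Keq = 8.148 ⇒ Q>K, reverse
Step 1:
                  C         M         G         X
  Initial    0.2073   0.07871    0.3203     3.205
  Change     0.3656    0.3656   -0.2437   -0.3656
  Equil      0.5729    0.4443    0.0766     2.839
  solve Keq expr → x = -0.1219; check Q = 8.148
Then change container volume by factor 1.25 (V_new/V_old).
Step 2:
                  C         M         G         X
  Initial    0.4583    0.3554   0.06128     2.272
  Change    0.00577   0.00577 -0.003847  -0.00577
  Equil      0.4641    0.3612   0.05743     2.266
  solve Keq expr → x = -0.001923; check Q = 8.148
Then add 0.4464 M of X.
Step 3:
                  C         M         G         X
  Initial    0.4641    0.3612   0.05743     2.712
  Change    0.01321   0.01321 -0.008806  -0.01321
  Equil      0.4773    0.3744   0.04862     2.699
  solve Keq expr → x = -0.004403; check Q = 8.148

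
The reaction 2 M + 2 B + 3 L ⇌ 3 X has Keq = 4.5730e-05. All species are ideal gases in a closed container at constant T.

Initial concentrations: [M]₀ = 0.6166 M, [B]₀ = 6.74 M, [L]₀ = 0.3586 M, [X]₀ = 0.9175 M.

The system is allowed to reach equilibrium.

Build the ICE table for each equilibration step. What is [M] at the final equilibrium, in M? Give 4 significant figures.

[M]_eq = 1.121 M

Q₀ = 0.9698 vs Keq = 4.5730e-05 ⇒ Q>K, reverse
Step 1:
                   M          B          L          X
  Initial     0.6166       6.74     0.3586     0.9175
  Change      0.5043     0.5043     0.7564    -0.7564
  Equil        1.121      7.244      1.115     0.1611
  solve Keq expr → x = -0.2521; check Q = 4.5730e-05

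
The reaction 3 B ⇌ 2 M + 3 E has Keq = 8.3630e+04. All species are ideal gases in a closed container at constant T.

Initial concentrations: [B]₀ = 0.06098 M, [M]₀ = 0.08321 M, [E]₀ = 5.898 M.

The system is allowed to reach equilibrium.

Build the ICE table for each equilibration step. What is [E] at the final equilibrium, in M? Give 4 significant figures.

[E]_eq = 5.929 M

Q₀ = 6265 vs Keq = 8.3630e+04 ⇒ Q<K, forward
Step 1:
                  B         M         E
  I         0.06098   0.08321     5.898
  C        -0.03102   0.02068   0.03102
  E         0.02996    0.1039     5.929
  solve Keq expr → x = 0.01034; check Q = 8.3630e+04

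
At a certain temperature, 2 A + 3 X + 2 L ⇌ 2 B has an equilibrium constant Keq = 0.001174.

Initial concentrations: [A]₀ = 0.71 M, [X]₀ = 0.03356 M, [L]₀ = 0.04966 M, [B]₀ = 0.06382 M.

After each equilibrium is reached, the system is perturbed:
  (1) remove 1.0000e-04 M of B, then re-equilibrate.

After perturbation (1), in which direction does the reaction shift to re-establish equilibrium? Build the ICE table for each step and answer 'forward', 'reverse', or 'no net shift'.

Direction: forward

Q₀ = 8.6680e+04 vs Keq = 0.001174 ⇒ Q>K, reverse
Step 1:
                    A           X           L           B
  I              0.71     0.03356     0.04966     0.06382
  C           0.06368     0.09552     0.06368    -0.06368
  E            0.7737      0.1291      0.1133  1.3934e-04
  solve Keq expr → x = -0.03184; check Q = 0.001174
Then remove 1.0000e-04 M of B.
Step 2:
                    A           X           L           B
  I            0.7737      0.1291      0.1133  3.9340e-05
  C       -9.9618e-05 -1.4943e-04 -9.9618e-05  9.9618e-05
  E            0.7736      0.1289      0.1132  1.3896e-04
  solve Keq expr → x = 4.9809e-05; check Q = 0.001174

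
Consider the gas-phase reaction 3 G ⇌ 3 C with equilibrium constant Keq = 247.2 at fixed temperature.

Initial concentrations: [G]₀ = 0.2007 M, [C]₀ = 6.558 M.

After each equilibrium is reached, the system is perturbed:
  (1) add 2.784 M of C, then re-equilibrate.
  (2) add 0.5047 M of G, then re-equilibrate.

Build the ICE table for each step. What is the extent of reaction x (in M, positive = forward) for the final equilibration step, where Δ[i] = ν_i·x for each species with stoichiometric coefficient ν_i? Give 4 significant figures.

Q₀ = 3.4888e+04 vs Keq = 247.2 ⇒ Q>K, reverse
Step 1:
                   G          C
  Initial     0.2007      6.558
  Change      0.7282    -0.7282
  Equil       0.9289       5.83
  solve Keq expr → x = -0.2427; check Q = 247.2
Then add 2.784 M of C.
Step 2:
                   G          C
  Initial     0.9289      8.614
  Change      0.3826    -0.3826
  Equil        1.312      8.231
  solve Keq expr → x = -0.1275; check Q = 247.2
Then add 0.5047 M of G.
Step 3:
                   G          C
  Initial      1.816      8.231
  Change     -0.4353     0.4353
  Equil        1.381      8.667
  solve Keq expr → x = 0.1451; check Q = 247.2

x = 0.1451 M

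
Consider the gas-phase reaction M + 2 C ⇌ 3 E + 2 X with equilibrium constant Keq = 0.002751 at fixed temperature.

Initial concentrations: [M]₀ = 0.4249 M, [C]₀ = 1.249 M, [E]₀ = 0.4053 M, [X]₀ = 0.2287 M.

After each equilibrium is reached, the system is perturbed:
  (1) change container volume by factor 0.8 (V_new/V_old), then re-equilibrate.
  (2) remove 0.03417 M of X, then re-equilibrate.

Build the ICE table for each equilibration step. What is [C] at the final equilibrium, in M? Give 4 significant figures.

Q₀ = 0.005254 vs Keq = 0.002751 ⇒ Q>K, reverse
Step 1:
                   M          C          E          X
  Initial     0.4249      1.249     0.4053     0.2287
  Change     0.01362    0.02723   -0.04085   -0.02723
  Equil       0.4385      1.276     0.3645     0.2015
  solve Keq expr → x = -0.01362; check Q = 0.002751
Then change container volume by factor 0.8 (V_new/V_old).
Step 2:
                   M          C          E          X
  Initial     0.5481      1.595     0.4556     0.2518
  Change     0.01078    0.02156   -0.03234   -0.02156
  Equil       0.5589      1.617     0.4232     0.2303
  solve Keq expr → x = -0.01078; check Q = 0.002751
Then remove 0.03417 M of X.
Step 3:
                   M          C          E          X
  Initial     0.5589      1.617     0.4232     0.1961
  Change   -0.007185   -0.01437    0.02155    0.01437
  Equil       0.5517      1.602     0.4448     0.2105
  solve Keq expr → x = 0.007185; check Q = 0.002751

[C]_eq = 1.602 M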